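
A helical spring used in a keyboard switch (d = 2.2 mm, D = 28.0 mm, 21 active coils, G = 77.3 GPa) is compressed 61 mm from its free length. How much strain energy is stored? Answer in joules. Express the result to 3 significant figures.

0.914 J

k = Gd⁴/(8D³N_a) = (77.3×10³)(2.2⁴)/(8·28.0³·21) = 0.49101 N/mm
U = ½kδ² = 0.5 × 0.49101 × 61² = 913.52 N·mm = 0.91352 J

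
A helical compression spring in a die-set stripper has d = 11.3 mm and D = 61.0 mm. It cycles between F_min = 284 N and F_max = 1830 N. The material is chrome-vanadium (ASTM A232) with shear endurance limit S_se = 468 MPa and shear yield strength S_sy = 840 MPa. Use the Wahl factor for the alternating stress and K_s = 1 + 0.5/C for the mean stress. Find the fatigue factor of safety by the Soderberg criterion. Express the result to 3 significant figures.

2.66

C = D/d = 61.0/11.3 = 5.3982; K_W = (4C−1)/(4C−4)+0.615/C = 1.2844; K_s = 1+0.5/C = 1.0926
F_a = (F_max−F_min)/2 = 773 N; F_m = (F_max+F_min)/2 = 1057 N
τ_a = K_W·8F_aD/(πd³) = 1.2844 × 83.217 = 106.89 MPa
τ_m = K_s·8F_mD/(πd³) = 1.0926 × 113.79 = 124.33 MPa
Soderberg: 1/n_f = τ_a/S_se + τ_m/S_sy = 106.89/468 + 124.33/840 = 0.22839 + 0.14801 = 0.37641
n_f = 1/0.37641 = 2.657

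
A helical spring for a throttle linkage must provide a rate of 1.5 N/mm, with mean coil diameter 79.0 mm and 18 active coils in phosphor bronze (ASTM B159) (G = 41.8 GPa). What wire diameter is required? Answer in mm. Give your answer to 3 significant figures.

7.10 mm

d = (8D³N_a·k / G)^(1/4) = (8·79.0³·18·1.5 / (41.8×10³))^0.25
  = (2547.8)^0.25 = 7.1046 mm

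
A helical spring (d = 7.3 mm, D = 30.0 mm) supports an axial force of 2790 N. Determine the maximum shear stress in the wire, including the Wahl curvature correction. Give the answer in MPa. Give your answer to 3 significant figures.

762 MPa

Spring index C = D/d = 30.0/7.3 = 4.1096
K_W = (4C−1)/(4C−4) + 0.615/C = 15.438/12.438 + 0.1496 = 1.3908
τ₀ = 8FD/(πd³) = 8·2790·30.0/(π·7.3³) = 669600/1222.1 = 547.89 MPa
τ_max = K·τ₀ = 1.3908 × 547.89 = 762.03 MPa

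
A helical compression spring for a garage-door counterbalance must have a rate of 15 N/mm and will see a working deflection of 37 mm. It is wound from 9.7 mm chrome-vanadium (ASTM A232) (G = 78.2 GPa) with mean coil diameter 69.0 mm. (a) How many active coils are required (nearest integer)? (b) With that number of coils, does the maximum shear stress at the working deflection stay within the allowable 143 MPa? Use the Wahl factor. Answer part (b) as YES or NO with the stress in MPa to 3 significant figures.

(a) 18 coils; (b) YES, τ_max = 126 MPa

N_a = Gd⁴/(8D³k) = (78.2×10³)(9.7⁴)/(8·69.0³·15) = 17.56 → N_a = 18
Actual rate k = Gd⁴/(8D³·18) = 14.635 N/mm
Working load F = kδ = 14.635·37 = 541.48 N
C = 69.0/9.7 = 7.1134; K_W = (4C−1)/(4C−4)+0.615/C = 1.2091
τ_max = K_W·8FD/(πd³) = 1.2091·104.25 = 126.05 MPa
τ_max ≤ 143 MPa → acceptable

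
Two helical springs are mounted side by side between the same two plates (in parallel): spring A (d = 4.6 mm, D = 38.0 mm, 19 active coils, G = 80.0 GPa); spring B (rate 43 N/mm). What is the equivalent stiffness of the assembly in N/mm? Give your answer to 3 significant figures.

k_A = Gd⁴/(8D³N_a) = (80.0×10³)(4.6⁴)/(8·38.0³·19) = 4.2946 N/mm
Parallel: k_eq = 4.2946 + 43 = 47.295 N/mm

47.3 N/mm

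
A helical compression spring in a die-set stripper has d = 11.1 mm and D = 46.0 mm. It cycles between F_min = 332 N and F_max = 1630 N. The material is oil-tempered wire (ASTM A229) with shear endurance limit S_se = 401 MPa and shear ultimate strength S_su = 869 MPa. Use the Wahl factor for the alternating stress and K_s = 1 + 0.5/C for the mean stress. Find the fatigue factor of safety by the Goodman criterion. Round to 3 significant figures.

3.33

C = D/d = 46.0/11.1 = 4.1441; K_W = (4C−1)/(4C−4)+0.615/C = 1.3869; K_s = 1+0.5/C = 1.1207
F_a = (F_max−F_min)/2 = 649 N; F_m = (F_max+F_min)/2 = 981 N
τ_a = K_W·8F_aD/(πd³) = 1.3869 × 55.587 = 77.096 MPa
τ_m = K_s·8F_mD/(πd³) = 1.1207 × 84.023 = 94.161 MPa
Goodman: 1/n_f = τ_a/S_se + τ_m/S_su = 77.096/401 + 94.161/869 = 0.19226 + 0.10836 = 0.30061
n_f = 1/0.30061 = 3.327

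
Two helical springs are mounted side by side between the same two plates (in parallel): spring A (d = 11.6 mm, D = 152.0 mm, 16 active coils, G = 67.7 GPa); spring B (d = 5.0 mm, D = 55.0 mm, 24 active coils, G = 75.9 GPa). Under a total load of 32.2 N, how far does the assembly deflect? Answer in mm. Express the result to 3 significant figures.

7.64 mm

k_A = Gd⁴/(8D³N_a) = (67.7×10³)(11.6⁴)/(8·152.0³·16) = 2.727 N/mm
k_B = Gd⁴/(8D³N_a) = (75.9×10³)(5.0⁴)/(8·55.0³·24) = 1.485 N/mm
Parallel: k_eq = 2.727 + 1.485 = 4.212 N/mm
δ = F/k_eq = 32.2/4.212 = 7.6448 mm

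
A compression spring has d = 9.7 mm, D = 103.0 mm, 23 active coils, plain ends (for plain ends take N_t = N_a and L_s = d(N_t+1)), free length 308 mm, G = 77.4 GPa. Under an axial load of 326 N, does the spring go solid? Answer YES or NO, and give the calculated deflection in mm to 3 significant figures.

YES, δ = 95.7 mm

k = Gd⁴/(8D³N_a) = (77.4×10³)(9.7⁴)/(8·103.0³·23) = 3.408 N/mm
N_t = 23; L_s = 9.7·24 = 232.8 mm; δ_solid = L₀ − L_s = 308 − 232.8 = 75.2 mm
δ = F/k = 326/3.408 = 95.658 mm
δ ≥ δ_solid → spring goes solid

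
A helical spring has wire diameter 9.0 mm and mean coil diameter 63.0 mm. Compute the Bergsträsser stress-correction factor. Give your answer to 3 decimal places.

C = D/d = 63.0/9.0 = 7.0000
K_B = (4C+2)/(4C−3) = 30.000/25.000 = 1.2000

1.200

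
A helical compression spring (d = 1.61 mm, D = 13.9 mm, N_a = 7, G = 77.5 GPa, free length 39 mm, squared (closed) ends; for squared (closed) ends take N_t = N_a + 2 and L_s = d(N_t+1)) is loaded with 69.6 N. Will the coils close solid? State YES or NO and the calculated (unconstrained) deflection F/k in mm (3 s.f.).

NO, δ = 20.1 mm

k = Gd⁴/(8D³N_a) = (77.5×10³)(1.61⁴)/(8·13.9³·7) = 3.4624 N/mm
N_t = 9; L_s = 1.61·10 = 16.1 mm; δ_solid = L₀ − L_s = 39 − 16.1 = 22.9 mm
δ = F/k = 69.6/3.4624 = 20.102 mm
δ < δ_solid → spring does not go solid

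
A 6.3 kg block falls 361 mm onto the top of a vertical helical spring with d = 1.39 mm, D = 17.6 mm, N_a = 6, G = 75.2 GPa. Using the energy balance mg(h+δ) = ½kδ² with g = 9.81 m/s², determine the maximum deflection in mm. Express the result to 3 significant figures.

270 mm

k = Gd⁴/(8D³N_a) = (75.2×10³)(1.39⁴)/(8·17.6³·6) = 1.0727 N/mm
W = mg = 6.3 × 9.81 = 61.803 N
½kδ² − Wδ − Wh = 0 → δ = (W + √(W² + 2kWh))/k
δ = (61.803 + √(3819.6 + 47867.9))/1.0727 = (61.803 + 227.35)/1.0727 = 269.54 mm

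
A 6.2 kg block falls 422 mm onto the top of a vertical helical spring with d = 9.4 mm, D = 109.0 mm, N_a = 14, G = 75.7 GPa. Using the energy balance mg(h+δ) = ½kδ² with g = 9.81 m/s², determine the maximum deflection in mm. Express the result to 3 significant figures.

k = Gd⁴/(8D³N_a) = (75.7×10³)(9.4⁴)/(8·109.0³·14) = 4.0748 N/mm
W = mg = 6.2 × 9.81 = 60.822 N
½kδ² − Wδ − Wh = 0 → δ = (W + √(W² + 2kWh))/k
δ = (60.822 + √(3699.3 + 209177))/4.0748 = (60.822 + 461.38)/4.0748 = 128.15 mm

128 mm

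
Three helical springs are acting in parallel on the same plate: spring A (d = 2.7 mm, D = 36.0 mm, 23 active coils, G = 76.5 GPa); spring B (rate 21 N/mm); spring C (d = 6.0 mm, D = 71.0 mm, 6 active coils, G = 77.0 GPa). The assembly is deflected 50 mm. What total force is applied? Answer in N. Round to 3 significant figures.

k_A = Gd⁴/(8D³N_a) = (76.5×10³)(2.7⁴)/(8·36.0³·23) = 0.47358 N/mm
k_C = Gd⁴/(8D³N_a) = (77.0×10³)(6.0⁴)/(8·71.0³·6) = 5.8087 N/mm
Parallel: k_eq = 0.47358 + 21 + 5.8087 = 27.282 N/mm
F = k_eq·δ = 27.282·50 = 1364.1 N

1360 N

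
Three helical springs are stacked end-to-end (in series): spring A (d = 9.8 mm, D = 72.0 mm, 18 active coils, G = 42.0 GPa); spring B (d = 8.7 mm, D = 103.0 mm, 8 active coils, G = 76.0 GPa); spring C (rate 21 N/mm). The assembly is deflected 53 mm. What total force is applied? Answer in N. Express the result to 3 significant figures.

153 N

k_A = Gd⁴/(8D³N_a) = (42.0×10³)(9.8⁴)/(8·72.0³·18) = 7.2076 N/mm
k_B = Gd⁴/(8D³N_a) = (76.0×10³)(8.7⁴)/(8·103.0³·8) = 6.2259 N/mm
Series: 1/k_eq = 1/7.2076 + 1/6.2259 + 1/21 = 0.34698; k_eq = 2.882 N/mm
F = k_eq·δ = 2.882·53 = 152.75 N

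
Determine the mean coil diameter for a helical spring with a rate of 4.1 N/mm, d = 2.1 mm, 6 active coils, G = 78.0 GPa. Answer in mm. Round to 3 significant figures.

19.8 mm

D = (Gd⁴/(8N_a·k))^(1/3) = (78.0×10³·2.1⁴/(8·6·4.1))^(1/3)
  = (7708.09)^(1/3) = 19.7537 mm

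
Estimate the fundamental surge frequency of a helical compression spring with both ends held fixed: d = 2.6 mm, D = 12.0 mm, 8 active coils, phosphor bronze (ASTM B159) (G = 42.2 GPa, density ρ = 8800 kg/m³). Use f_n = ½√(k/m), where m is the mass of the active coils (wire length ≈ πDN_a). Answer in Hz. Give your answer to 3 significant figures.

k = Gd⁴/(8D³N_a) = (42.2×10³)(2.6⁴)/(8·12.0³·8) = 17.437 N/mm = 17437 N/m
Wire length L = πDN_a = π·12.0·8 = 301.59 mm
m = ρ·(πd²/4)·L = 8800 × 5.3093×10⁻⁶ m² × 0.30159 m = 0.014091 kg
f_n = ½√(k/m) = 0.5·√(17437/0.014091) = 0.5·√(1.2375e+06) = 556.21 Hz

556 Hz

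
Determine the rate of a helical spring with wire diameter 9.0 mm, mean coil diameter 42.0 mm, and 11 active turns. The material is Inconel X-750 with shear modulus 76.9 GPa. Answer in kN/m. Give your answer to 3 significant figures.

77.4 kN/m

k = Gd⁴/(8D³N_a) = (76.9×10³ × 9.0⁴) / (8 × 42.0³ × 11)
  = 5.04541e+08 / 6.51974e+06 = 77.387 N/mm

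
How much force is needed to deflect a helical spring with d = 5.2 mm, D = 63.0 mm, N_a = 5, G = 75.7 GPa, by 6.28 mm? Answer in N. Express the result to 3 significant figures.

34.8 N

k = Gd⁴/(8D³N_a) = (75.7×10³)(5.2⁴)/(8·63.0³·5) = 5.5339 N/mm
F = k·δ = 5.5339 × 6.28 = 34.753 N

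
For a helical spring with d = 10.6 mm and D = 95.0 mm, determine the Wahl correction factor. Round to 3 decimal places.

C = D/d = 95.0/10.6 = 8.9623
K_W = (4C−1)/(4C−4) + 0.615/C = 34.849/31.849 + 0.0686 = 1.1628

1.163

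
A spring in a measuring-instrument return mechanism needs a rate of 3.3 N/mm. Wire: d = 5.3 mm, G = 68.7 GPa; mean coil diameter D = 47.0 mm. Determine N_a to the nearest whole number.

20

N_a = Gd⁴/(8D³k) = (68.7×10³ × 5.3⁴)/(8 × 47.0³ × 3.3)
    = 5.42076e+07 / 2.74093e+06 = 19.78 → 20 coils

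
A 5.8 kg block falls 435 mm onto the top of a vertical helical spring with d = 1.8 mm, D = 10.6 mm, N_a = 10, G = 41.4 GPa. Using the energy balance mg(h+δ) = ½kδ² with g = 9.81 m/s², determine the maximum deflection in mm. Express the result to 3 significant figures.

k = Gd⁴/(8D³N_a) = (41.4×10³)(1.8⁴)/(8·10.6³·10) = 4.5612 N/mm
W = mg = 5.8 × 9.81 = 56.898 N
½kδ² − Wδ − Wh = 0 → δ = (W + √(W² + 2kWh))/k
δ = (56.898 + √(3237.4 + 225787))/4.5612 = (56.898 + 478.56)/4.5612 = 117.39 mm

117 mm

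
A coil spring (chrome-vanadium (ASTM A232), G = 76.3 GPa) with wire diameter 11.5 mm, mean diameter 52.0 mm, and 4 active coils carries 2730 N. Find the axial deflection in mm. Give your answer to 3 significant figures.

9.20 mm

k = Gd⁴/(8D³N_a) = (76.3×10³)(11.5⁴)/(8·52.0³·4) = 296.59 N/mm
δ = F/k = 2730 / 296.59 = 9.2046 mm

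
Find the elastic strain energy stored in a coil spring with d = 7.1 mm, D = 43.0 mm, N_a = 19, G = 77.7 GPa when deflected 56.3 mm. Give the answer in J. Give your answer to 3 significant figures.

k = Gd⁴/(8D³N_a) = (77.7×10³)(7.1⁴)/(8·43.0³·19) = 16.338 N/mm
U = ½kδ² = 0.5 × 16.338 × 56.3² = 25894 N·mm = 25.894 J

25.9 J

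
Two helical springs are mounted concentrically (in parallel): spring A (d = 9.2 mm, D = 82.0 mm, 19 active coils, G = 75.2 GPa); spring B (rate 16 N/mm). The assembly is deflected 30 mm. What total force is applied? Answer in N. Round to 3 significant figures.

673 N

k_A = Gd⁴/(8D³N_a) = (75.2×10³)(9.2⁴)/(8·82.0³·19) = 6.4281 N/mm
Parallel: k_eq = 6.4281 + 16 = 22.428 N/mm
F = k_eq·δ = 22.428·30 = 672.84 N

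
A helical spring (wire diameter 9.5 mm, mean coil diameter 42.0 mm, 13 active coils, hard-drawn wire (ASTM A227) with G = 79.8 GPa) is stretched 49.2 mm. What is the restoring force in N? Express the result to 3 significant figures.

4150 N

k = Gd⁴/(8D³N_a) = (79.8×10³)(9.5⁴)/(8·42.0³·13) = 84.356 N/mm
F = k·δ = 84.356 × 49.2 = 4150.3 N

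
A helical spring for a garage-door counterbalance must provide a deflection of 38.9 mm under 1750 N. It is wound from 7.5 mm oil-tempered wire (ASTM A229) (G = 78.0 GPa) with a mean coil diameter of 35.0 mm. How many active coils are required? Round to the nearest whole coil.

16

Required rate k = F/δ = 1750/38.9 = 44.987 N/mm
N_a = Gd⁴/(8D³k) = (78.0×10³ × 7.5⁴)/(8 × 35.0³ × 44.987)
    = 2.46797e+08 / 1.54306e+07 = 15.99 → 16 coils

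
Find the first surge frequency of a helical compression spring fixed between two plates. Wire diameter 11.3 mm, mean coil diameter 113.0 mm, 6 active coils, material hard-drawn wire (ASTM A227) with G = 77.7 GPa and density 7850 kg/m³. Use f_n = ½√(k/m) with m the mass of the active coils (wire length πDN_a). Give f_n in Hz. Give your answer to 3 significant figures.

52.2 Hz

k = Gd⁴/(8D³N_a) = (77.7×10³)(11.3⁴)/(8·113.0³·6) = 18.292 N/mm = 18292 N/m
Wire length L = πDN_a = π·113.0·6 = 2130 mm
m = ρ·(πd²/4)·L = 7850 × 100.29×10⁻⁶ m² × 2.13 m = 1.6769 kg
f_n = ½√(k/m) = 0.5·√(18292/1.6769) = 0.5·√(10908) = 52.222 Hz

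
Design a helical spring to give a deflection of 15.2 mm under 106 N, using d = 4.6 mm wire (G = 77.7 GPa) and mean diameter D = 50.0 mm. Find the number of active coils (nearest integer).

5

Required rate k = F/δ = 106/15.2 = 6.9737 N/mm
N_a = Gd⁴/(8D³k) = (77.7×10³ × 4.6⁴)/(8 × 50.0³ × 6.9737)
    = 3.47898e+07 / 6.97368e+06 = 4.989 → 5 coils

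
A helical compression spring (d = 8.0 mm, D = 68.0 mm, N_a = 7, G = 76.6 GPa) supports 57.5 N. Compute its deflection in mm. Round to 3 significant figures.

k = Gd⁴/(8D³N_a) = (76.6×10³)(8.0⁴)/(8·68.0³·7) = 17.819 N/mm
δ = F/k = 57.5 / 17.819 = 3.227 mm

3.23 mm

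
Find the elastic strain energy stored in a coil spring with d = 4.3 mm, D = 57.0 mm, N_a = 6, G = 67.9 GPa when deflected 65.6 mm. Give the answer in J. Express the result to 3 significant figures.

k = Gd⁴/(8D³N_a) = (67.9×10³)(4.3⁴)/(8·57.0³·6) = 2.6114 N/mm
U = ½kδ² = 0.5 × 2.6114 × 65.6² = 5619 N·mm = 5.619 J

5.62 J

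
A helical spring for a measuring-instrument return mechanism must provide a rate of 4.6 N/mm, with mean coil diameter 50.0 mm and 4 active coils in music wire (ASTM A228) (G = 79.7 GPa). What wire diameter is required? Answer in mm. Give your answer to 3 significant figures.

3.90 mm

d = (8D³N_a·k / G)^(1/4) = (8·50.0³·4·4.6 / (79.7×10³))^0.25
  = (230.87)^0.25 = 3.8980 mm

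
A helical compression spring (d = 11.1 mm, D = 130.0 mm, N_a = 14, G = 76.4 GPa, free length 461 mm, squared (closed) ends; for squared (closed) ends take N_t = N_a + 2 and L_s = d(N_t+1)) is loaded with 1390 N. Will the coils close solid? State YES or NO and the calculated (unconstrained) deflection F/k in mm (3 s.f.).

YES, δ = 295 mm

k = Gd⁴/(8D³N_a) = (76.4×10³)(11.1⁴)/(8·130.0³·14) = 4.7134 N/mm
N_t = 16; L_s = 11.1·17 = 188.7 mm; δ_solid = L₀ − L_s = 461 − 188.7 = 272.3 mm
δ = F/k = 1390/4.7134 = 294.9 mm
δ ≥ δ_solid → spring goes solid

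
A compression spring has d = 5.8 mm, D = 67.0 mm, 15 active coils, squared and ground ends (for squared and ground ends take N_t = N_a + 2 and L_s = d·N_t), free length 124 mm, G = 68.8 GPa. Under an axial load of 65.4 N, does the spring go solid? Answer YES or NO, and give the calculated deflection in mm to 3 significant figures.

k = Gd⁴/(8D³N_a) = (68.8×10³)(5.8⁴)/(8·67.0³·15) = 2.1572 N/mm
N_t = 17; L_s = 5.8·17 = 98.6 mm; δ_solid = L₀ − L_s = 124 − 98.6 = 25.4 mm
δ = F/k = 65.4/2.1572 = 30.317 mm
δ ≥ δ_solid → spring goes solid

YES, δ = 30.3 mm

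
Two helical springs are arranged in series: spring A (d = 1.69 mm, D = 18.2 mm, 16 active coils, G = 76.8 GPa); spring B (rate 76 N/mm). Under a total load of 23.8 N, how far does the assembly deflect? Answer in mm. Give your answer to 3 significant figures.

29.6 mm

k_A = Gd⁴/(8D³N_a) = (76.8×10³)(1.69⁴)/(8·18.2³·16) = 0.81187 N/mm
Series: 1/k_eq = 1/0.81187 + 1/76 = 1.2449; k_eq = 0.80328 N/mm
δ = F/k_eq = 23.8/0.80328 = 29.628 mm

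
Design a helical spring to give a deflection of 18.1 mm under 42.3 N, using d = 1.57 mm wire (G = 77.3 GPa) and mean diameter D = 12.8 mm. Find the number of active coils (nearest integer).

12

Required rate k = F/δ = 42.3/18.1 = 2.337 N/mm
N_a = Gd⁴/(8D³k) = (77.3×10³ × 1.57⁴)/(8 × 12.8³ × 2.337)
    = 469654 / 39208.6 = 11.98 → 12 coils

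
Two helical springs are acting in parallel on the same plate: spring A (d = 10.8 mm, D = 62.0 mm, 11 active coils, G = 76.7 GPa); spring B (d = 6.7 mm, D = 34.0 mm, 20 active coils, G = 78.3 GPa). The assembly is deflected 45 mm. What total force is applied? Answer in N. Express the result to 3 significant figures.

3370 N

k_A = Gd⁴/(8D³N_a) = (76.7×10³)(10.8⁴)/(8·62.0³·11) = 49.755 N/mm
k_B = Gd⁴/(8D³N_a) = (78.3×10³)(6.7⁴)/(8·34.0³·20) = 25.09 N/mm
Parallel: k_eq = 49.755 + 25.09 = 74.845 N/mm
F = k_eq·δ = 74.845·45 = 3368 N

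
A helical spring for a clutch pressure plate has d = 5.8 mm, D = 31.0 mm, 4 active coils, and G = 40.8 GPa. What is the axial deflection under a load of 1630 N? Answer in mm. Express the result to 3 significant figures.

k = Gd⁴/(8D³N_a) = (40.8×10³)(5.8⁴)/(8·31.0³·4) = 48.433 N/mm
δ = F/k = 1630 / 48.433 = 33.655 mm

33.7 mm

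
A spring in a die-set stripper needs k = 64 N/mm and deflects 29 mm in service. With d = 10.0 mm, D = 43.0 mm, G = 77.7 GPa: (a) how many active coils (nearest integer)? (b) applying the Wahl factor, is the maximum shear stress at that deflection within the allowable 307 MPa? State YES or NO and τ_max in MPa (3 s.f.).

(a) 19 coils; (b) YES, τ_max = 280 MPa

N_a = Gd⁴/(8D³k) = (77.7×10³)(10.0⁴)/(8·43.0³·64) = 19.09 → N_a = 19
Actual rate k = Gd⁴/(8D³·19) = 64.294 N/mm
Working load F = kδ = 64.294·29 = 1864.5 N
C = 43.0/10.0 = 4.3000; K_W = (4C−1)/(4C−4)+0.615/C = 1.3703
τ_max = K_W·8FD/(πd³) = 1.3703·204.16 = 279.76 MPa
τ_max ≤ 307 MPa → acceptable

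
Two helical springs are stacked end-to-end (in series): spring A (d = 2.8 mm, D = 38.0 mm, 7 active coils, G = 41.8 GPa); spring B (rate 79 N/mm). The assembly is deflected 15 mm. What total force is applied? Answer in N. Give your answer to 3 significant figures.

12.4 N

k_A = Gd⁴/(8D³N_a) = (41.8×10³)(2.8⁴)/(8·38.0³·7) = 0.83612 N/mm
Series: 1/k_eq = 1/0.83612 + 1/79 = 1.2087; k_eq = 0.82737 N/mm
F = k_eq·δ = 0.82737·15 = 12.41 N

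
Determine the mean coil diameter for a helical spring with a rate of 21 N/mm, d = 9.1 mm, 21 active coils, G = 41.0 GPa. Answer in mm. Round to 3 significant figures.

43.0 mm

D = (Gd⁴/(8N_a·k))^(1/3) = (41.0×10³·9.1⁴/(8·21·21))^(1/3)
  = (79693.1)^(1/3) = 43.0335 mm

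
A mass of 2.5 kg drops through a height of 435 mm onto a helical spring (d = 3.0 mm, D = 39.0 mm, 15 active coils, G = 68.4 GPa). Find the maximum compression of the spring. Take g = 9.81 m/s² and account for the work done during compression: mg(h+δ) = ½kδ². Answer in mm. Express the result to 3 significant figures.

k = Gd⁴/(8D³N_a) = (68.4×10³)(3.0⁴)/(8·39.0³·15) = 0.77833 N/mm
W = mg = 2.5 × 9.81 = 24.525 N
½kδ² − Wδ − Wh = 0 → δ = (W + √(W² + 2kWh))/k
δ = (24.525 + √(601.48 + 16607.1))/0.77833 = (24.525 + 131.18)/0.77833 = 200.05 mm

200 mm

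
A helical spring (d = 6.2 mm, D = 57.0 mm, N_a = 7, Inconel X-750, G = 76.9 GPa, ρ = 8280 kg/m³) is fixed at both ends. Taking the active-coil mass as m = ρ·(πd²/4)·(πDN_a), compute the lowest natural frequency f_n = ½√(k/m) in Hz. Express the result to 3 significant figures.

93.5 Hz

k = Gd⁴/(8D³N_a) = (76.9×10³)(6.2⁴)/(8·57.0³·7) = 10.957 N/mm = 10957 N/m
Wire length L = πDN_a = π·57.0·7 = 1253.5 mm
m = ρ·(πd²/4)·L = 8280 × 30.191×10⁻⁶ m² × 1.2535 m = 0.31335 kg
f_n = ½√(k/m) = 0.5·√(10957/0.31335) = 0.5·√(34967) = 93.497 Hz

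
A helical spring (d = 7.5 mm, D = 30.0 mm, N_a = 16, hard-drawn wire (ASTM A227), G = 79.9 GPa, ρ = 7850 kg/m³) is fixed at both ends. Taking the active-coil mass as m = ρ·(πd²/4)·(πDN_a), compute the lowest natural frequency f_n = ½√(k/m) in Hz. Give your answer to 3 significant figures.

k = Gd⁴/(8D³N_a) = (79.9×10³)(7.5⁴)/(8·30.0³·16) = 73.151 N/mm = 73151 N/m
Wire length L = πDN_a = π·30.0·16 = 1508 mm
m = ρ·(πd²/4)·L = 7850 × 44.179×10⁻⁶ m² × 1.508 m = 0.52297 kg
f_n = ½√(k/m) = 0.5·√(73151/0.52297) = 0.5·√(1.3988e+05) = 187 Hz

187 Hz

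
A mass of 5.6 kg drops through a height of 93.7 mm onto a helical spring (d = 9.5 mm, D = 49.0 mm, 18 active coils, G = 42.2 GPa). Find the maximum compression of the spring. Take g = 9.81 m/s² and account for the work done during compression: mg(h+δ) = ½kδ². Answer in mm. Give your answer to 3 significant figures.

k = Gd⁴/(8D³N_a) = (42.2×10³)(9.5⁴)/(8·49.0³·18) = 20.289 N/mm
W = mg = 5.6 × 9.81 = 54.936 N
½kδ² − Wδ − Wh = 0 → δ = (W + √(W² + 2kWh))/k
δ = (54.936 + √(3018 + 208873))/20.289 = (54.936 + 460.32)/20.289 = 25.396 mm

25.4 mm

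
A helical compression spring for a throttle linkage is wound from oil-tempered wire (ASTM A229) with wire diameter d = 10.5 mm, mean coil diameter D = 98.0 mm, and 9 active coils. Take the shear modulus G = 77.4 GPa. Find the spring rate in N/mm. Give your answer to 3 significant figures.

13.9 N/mm

k = Gd⁴/(8D³N_a) = (77.4×10³ × 10.5⁴) / (8 × 98.0³ × 9)
  = 9.40802e+08 / 6.77658e+07 = 13.883 N/mm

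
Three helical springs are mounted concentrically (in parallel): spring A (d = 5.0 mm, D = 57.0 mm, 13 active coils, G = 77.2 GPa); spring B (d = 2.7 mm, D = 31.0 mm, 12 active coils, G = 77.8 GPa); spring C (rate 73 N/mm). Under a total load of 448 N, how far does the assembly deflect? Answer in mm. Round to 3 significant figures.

k_A = Gd⁴/(8D³N_a) = (77.2×10³)(5.0⁴)/(8·57.0³·13) = 2.5052 N/mm
k_B = Gd⁴/(8D³N_a) = (77.8×10³)(2.7⁴)/(8·31.0³·12) = 1.4457 N/mm
Parallel: k_eq = 2.5052 + 1.4457 + 73 = 76.951 N/mm
δ = F/k_eq = 448/76.951 = 5.8219 mm

5.82 mm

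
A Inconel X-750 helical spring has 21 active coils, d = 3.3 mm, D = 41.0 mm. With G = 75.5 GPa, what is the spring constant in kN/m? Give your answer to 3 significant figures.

0.773 kN/m

k = Gd⁴/(8D³N_a) = (75.5×10³ × 3.3⁴) / (8 × 41.0³ × 21)
  = 8.9537e+06 / 1.15787e+07 = 0.77329 N/mm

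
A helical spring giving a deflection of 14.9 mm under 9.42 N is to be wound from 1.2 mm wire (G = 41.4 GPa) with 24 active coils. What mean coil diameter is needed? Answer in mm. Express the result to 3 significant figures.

8.91 mm

Required rate k = F/δ = 9.42/14.9 = 0.63221 N/mm
D = (Gd⁴/(8N_a·k))^(1/3) = (41.4×10³·1.2⁴/(8·24·0.63221))^(1/3)
  = (707.228)^(1/3) = 8.9095 mm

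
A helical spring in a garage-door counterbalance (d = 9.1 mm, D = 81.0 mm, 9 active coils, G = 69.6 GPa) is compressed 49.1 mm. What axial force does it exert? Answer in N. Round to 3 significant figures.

612 N

k = Gd⁴/(8D³N_a) = (69.6×10³)(9.1⁴)/(8·81.0³·9) = 12.473 N/mm
F = k·δ = 12.473 × 49.1 = 612.45 N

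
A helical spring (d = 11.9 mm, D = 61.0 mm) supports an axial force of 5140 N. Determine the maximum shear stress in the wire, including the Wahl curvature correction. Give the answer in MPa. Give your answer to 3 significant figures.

Spring index C = D/d = 61.0/11.9 = 5.1261
K_W = (4C−1)/(4C−4) + 0.615/C = 19.504/16.504 + 0.1200 = 1.3017
τ₀ = 8FD/(πd³) = 8·5140·61.0/(π·11.9³) = 2.50832e+06/5294.1 = 473.8 MPa
τ_max = K·τ₀ = 1.3017 × 473.8 = 616.76 MPa

617 MPa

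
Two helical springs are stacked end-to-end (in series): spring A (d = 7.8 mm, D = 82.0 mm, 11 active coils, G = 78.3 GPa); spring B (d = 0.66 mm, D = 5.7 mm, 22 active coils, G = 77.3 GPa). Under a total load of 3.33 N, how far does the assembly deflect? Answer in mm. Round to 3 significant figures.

7.96 mm

k_A = Gd⁴/(8D³N_a) = (78.3×10³)(7.8⁴)/(8·82.0³·11) = 5.9733 N/mm
k_B = Gd⁴/(8D³N_a) = (77.3×10³)(0.66⁴)/(8·5.7³·22) = 0.45001 N/mm
Series: 1/k_eq = 1/5.9733 + 1/0.45001 = 2.3896; k_eq = 0.41848 N/mm
δ = F/k_eq = 3.33/0.41848 = 7.9574 mm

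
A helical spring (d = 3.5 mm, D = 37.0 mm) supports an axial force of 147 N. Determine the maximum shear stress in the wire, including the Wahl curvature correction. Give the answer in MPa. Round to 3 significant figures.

367 MPa

Spring index C = D/d = 37.0/3.5 = 10.5714
K_W = (4C−1)/(4C−4) + 0.615/C = 41.286/38.286 + 0.0582 = 1.1365
τ₀ = 8FD/(πd³) = 8·147·37.0/(π·3.5³) = 43512/134.7 = 323.04 MPa
τ_max = K·τ₀ = 1.1365 × 323.04 = 367.14 MPa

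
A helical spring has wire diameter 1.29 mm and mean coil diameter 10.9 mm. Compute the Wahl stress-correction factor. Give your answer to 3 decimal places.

1.173

C = D/d = 10.9/1.29 = 8.4496
K_W = (4C−1)/(4C−4) + 0.615/C = 32.798/29.798 + 0.0728 = 1.1735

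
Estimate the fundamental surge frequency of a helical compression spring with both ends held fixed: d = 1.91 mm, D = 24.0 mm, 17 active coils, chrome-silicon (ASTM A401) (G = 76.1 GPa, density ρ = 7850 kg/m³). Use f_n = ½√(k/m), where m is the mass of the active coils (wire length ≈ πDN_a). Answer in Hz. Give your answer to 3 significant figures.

68.3 Hz

k = Gd⁴/(8D³N_a) = (76.1×10³)(1.91⁴)/(8·24.0³·17) = 0.5387 N/mm = 538.7 N/m
Wire length L = πDN_a = π·24.0·17 = 1281.8 mm
m = ρ·(πd²/4)·L = 7850 × 2.8652×10⁻⁶ m² × 1.2818 m = 0.028829 kg
f_n = ½√(k/m) = 0.5·√(538.7/0.028829) = 0.5·√(18686) = 68.348 Hz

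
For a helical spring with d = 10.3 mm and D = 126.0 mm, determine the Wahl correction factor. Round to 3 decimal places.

1.117

C = D/d = 126.0/10.3 = 12.2330
K_W = (4C−1)/(4C−4) + 0.615/C = 47.932/44.932 + 0.0503 = 1.1170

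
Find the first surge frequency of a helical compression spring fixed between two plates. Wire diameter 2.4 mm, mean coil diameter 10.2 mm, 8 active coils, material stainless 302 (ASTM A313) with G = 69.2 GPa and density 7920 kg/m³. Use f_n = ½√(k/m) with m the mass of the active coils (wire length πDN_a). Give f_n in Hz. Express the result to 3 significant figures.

k = Gd⁴/(8D³N_a) = (69.2×10³)(2.4⁴)/(8·10.2³·8) = 33.804 N/mm = 33804 N/m
Wire length L = πDN_a = π·10.2·8 = 256.35 mm
m = ρ·(πd²/4)·L = 7920 × 4.5239×10⁻⁶ m² × 0.25635 m = 0.009185 kg
f_n = ½√(k/m) = 0.5·√(33804/0.009185) = 0.5·√(3.6804e+06) = 959.22 Hz

959 Hz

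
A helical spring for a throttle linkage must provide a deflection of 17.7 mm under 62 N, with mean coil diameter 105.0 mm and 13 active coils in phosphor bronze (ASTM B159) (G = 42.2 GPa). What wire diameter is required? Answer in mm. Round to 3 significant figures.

10.0 mm

Required rate k = F/δ = 62/17.7 = 3.5028 N/mm
d = (8D³N_a·k / G)^(1/4) = (8·105.0³·13·3.5028 / (42.2×10³))^0.25
  = (9993.3)^0.25 = 9.9983 mm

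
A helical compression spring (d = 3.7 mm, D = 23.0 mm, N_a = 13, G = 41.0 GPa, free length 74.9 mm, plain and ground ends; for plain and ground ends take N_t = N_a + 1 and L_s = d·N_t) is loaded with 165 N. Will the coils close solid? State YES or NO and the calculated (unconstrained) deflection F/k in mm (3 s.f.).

YES, δ = 27.2 mm

k = Gd⁴/(8D³N_a) = (41.0×10³)(3.7⁴)/(8·23.0³·13) = 6.0726 N/mm
N_t = 14; L_s = 3.7·14 = 51.8 mm; δ_solid = L₀ − L_s = 74.9 − 51.8 = 23.1 mm
δ = F/k = 165/6.0726 = 27.171 mm
δ ≥ δ_solid → spring goes solid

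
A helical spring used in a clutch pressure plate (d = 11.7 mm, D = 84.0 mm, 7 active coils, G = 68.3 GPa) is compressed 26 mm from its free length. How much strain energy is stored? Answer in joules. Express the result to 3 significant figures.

13.0 J

k = Gd⁴/(8D³N_a) = (68.3×10³)(11.7⁴)/(8·84.0³·7) = 38.56 N/mm
U = ½kδ² = 0.5 × 38.56 × 26² = 13033 N·mm = 13.033 J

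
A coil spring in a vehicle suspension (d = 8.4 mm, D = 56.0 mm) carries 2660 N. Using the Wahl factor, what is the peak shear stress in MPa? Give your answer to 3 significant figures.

784 MPa

Spring index C = D/d = 56.0/8.4 = 6.6667
K_W = (4C−1)/(4C−4) + 0.615/C = 25.667/22.667 + 0.0923 = 1.2246
τ₀ = 8FD/(πd³) = 8·2660·56.0/(π·8.4³) = 1.19168e+06/1862 = 639.99 MPa
τ_max = K·τ₀ = 1.2246 × 639.99 = 783.73 MPa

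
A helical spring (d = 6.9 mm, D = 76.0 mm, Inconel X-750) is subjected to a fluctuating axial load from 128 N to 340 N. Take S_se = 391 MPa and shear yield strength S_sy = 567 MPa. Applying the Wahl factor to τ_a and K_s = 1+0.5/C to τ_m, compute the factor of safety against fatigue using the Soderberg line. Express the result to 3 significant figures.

C = D/d = 76.0/6.9 = 11.0145; K_W = (4C−1)/(4C−4)+0.615/C = 1.1307; K_s = 1+0.5/C = 1.0454
F_a = (F_max−F_min)/2 = 106 N; F_m = (F_max+F_min)/2 = 234 N
τ_a = K_W·8F_aD/(πd³) = 1.1307 × 62.447 = 70.611 MPa
τ_m = K_s·8F_mD/(πd³) = 1.0454 × 137.85 = 144.11 MPa
Soderberg: 1/n_f = τ_a/S_se + τ_m/S_sy = 70.611/391 + 144.11/567 = 0.18059 + 0.25417 = 0.43476
n_f = 1/0.43476 = 2.3

2.30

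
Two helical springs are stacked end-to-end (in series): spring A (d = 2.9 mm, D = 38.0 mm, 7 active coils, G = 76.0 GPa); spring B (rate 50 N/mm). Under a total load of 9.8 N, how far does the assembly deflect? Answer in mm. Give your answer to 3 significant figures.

5.80 mm

k_A = Gd⁴/(8D³N_a) = (76.0×10³)(2.9⁴)/(8·38.0³·7) = 1.7493 N/mm
Series: 1/k_eq = 1/1.7493 + 1/50 = 0.59165; k_eq = 1.6902 N/mm
δ = F/k_eq = 9.8/1.6902 = 5.7982 mm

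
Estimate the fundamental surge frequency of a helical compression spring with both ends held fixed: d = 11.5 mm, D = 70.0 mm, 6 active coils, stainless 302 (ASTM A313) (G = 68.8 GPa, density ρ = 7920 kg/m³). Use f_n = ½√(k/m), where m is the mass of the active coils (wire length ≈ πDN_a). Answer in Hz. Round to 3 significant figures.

k = Gd⁴/(8D³N_a) = (68.8×10³)(11.5⁴)/(8·70.0³·6) = 73.088 N/mm = 73088 N/m
Wire length L = πDN_a = π·70.0·6 = 1319.5 mm
m = ρ·(πd²/4)·L = 7920 × 103.87×10⁻⁶ m² × 1.3195 m = 1.0855 kg
f_n = ½√(k/m) = 0.5·√(73088/1.0855) = 0.5·√(67334) = 129.74 Hz

130 Hz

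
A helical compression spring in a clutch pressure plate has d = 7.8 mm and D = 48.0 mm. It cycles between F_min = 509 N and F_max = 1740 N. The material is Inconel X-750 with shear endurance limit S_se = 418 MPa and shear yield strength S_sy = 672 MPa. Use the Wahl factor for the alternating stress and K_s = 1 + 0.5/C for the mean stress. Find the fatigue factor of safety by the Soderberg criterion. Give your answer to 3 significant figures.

1.07

C = D/d = 48.0/7.8 = 6.1538; K_W = (4C−1)/(4C−4)+0.615/C = 1.2455; K_s = 1+0.5/C = 1.0813
F_a = (F_max−F_min)/2 = 615.5 N; F_m = (F_max+F_min)/2 = 1124.5 N
τ_a = K_W·8F_aD/(πd³) = 1.2455 × 158.54 = 197.45 MPa
τ_m = K_s·8F_mD/(πd³) = 1.0813 × 289.64 = 313.17 MPa
Soderberg: 1/n_f = τ_a/S_se + τ_m/S_sy = 197.45/418 + 313.17/672 = 0.47237 + 0.46603 = 0.9384
n_f = 1/0.9384 = 1.066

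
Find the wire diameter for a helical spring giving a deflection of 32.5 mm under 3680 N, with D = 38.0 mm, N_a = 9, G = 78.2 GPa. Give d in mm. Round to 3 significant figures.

8.70 mm

Required rate k = F/δ = 3680/32.5 = 113.23 N/mm
d = (8D³N_a·k / G)^(1/4) = (8·38.0³·9·113.23 / (78.2×10³))^0.25
  = (5720.6)^0.25 = 8.6968 mm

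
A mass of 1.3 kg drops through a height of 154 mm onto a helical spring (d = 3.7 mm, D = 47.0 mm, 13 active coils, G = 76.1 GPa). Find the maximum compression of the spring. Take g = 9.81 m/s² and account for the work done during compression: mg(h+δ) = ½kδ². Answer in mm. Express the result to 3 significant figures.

65.0 mm

k = Gd⁴/(8D³N_a) = (76.1×10³)(3.7⁴)/(8·47.0³·13) = 1.3209 N/mm
W = mg = 1.3 × 9.81 = 12.753 N
½kδ² − Wδ − Wh = 0 → δ = (W + √(W² + 2kWh))/k
δ = (12.753 + √(162.64 + 5188.33))/1.3209 = (12.753 + 73.15)/1.3209 = 65.035 mm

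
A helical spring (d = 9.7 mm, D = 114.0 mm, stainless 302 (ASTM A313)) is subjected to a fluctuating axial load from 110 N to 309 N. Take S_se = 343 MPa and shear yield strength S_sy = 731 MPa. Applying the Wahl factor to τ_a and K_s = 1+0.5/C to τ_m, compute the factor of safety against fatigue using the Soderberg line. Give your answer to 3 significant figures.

C = D/d = 114.0/9.7 = 11.7526; K_W = (4C−1)/(4C−4)+0.615/C = 1.1221; K_s = 1+0.5/C = 1.0425
F_a = (F_max−F_min)/2 = 99.5 N; F_m = (F_max+F_min)/2 = 209.5 N
τ_a = K_W·8F_aD/(πd³) = 1.1221 × 31.648 = 35.512 MPa
τ_m = K_s·8F_mD/(πd³) = 1.0425 × 66.637 = 69.472 MPa
Soderberg: 1/n_f = τ_a/S_se + τ_m/S_sy = 35.512/343 + 69.472/731 = 0.10353 + 0.09504 = 0.19857
n_f = 1/0.19857 = 5.036

5.04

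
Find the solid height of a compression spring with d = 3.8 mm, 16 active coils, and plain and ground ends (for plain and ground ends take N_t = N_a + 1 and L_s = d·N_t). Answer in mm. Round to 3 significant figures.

plain and ground ends: N_t = N_a + 1 = 16 + 1 = 17
L_s = d·N_t = 3.8 × 17 = 64.6 mm

64.6 mm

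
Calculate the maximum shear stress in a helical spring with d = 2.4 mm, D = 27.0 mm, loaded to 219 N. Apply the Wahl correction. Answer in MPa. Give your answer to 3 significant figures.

1230 MPa

Spring index C = D/d = 27.0/2.4 = 11.2500
K_W = (4C−1)/(4C−4) + 0.615/C = 44.000/41.000 + 0.0547 = 1.1278
τ₀ = 8FD/(πd³) = 8·219·27.0/(π·2.4³) = 47304/43.429 = 1089.2 MPa
τ_max = K·τ₀ = 1.1278 × 1089.2 = 1228.5 MPa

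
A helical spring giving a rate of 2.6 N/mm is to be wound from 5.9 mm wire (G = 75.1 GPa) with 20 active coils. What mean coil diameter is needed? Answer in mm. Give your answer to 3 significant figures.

D = (Gd⁴/(8N_a·k))^(1/3) = (75.1×10³·5.9⁴/(8·20·2.6))^(1/3)
  = (218753)^(1/3) = 60.2539 mm

60.3 mm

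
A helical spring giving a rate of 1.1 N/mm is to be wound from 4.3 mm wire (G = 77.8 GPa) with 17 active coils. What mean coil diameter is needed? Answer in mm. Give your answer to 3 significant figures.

D = (Gd⁴/(8N_a·k))^(1/3) = (77.8×10³·4.3⁴/(8·17·1.1))^(1/3)
  = (177796)^(1/3) = 56.2308 mm

56.2 mm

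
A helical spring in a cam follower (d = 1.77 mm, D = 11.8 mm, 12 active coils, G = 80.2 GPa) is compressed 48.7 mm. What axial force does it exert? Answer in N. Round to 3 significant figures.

243 N

k = Gd⁴/(8D³N_a) = (80.2×10³)(1.77⁴)/(8·11.8³·12) = 4.9906 N/mm
F = k·δ = 4.9906 × 48.7 = 243.04 N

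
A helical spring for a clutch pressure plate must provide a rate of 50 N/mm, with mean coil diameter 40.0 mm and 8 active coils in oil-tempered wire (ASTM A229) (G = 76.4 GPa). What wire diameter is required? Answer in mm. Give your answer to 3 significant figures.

7.20 mm

d = (8D³N_a·k / G)^(1/4) = (8·40.0³·8·50 / (76.4×10³))^0.25
  = (2680.6)^0.25 = 7.1955 mm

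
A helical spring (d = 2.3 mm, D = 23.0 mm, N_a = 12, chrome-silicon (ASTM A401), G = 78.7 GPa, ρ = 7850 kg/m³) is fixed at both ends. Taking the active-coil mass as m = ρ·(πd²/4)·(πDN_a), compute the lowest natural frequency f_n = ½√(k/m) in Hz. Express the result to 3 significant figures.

129 Hz

k = Gd⁴/(8D³N_a) = (78.7×10³)(2.3⁴)/(8·23.0³·12) = 1.8855 N/mm = 1885.5 N/m
Wire length L = πDN_a = π·23.0·12 = 867.08 mm
m = ρ·(πd²/4)·L = 7850 × 4.1548×10⁻⁶ m² × 0.86708 m = 0.02828 kg
f_n = ½√(k/m) = 0.5·√(1885.5/0.02828) = 0.5·√(66674) = 129.11 Hz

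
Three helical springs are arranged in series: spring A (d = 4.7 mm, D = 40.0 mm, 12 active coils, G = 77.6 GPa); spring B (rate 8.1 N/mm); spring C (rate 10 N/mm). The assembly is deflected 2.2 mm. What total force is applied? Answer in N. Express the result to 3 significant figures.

k_A = Gd⁴/(8D³N_a) = (77.6×10³)(4.7⁴)/(8·40.0³·12) = 6.1631 N/mm
Series: 1/k_eq = 1/6.1631 + 1/8.1 + 1/10 = 0.38571; k_eq = 2.5926 N/mm
F = k_eq·δ = 2.5926·2.2 = 5.7037 N

5.70 N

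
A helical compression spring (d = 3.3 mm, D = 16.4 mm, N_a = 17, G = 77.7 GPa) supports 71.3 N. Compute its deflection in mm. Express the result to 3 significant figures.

4.64 mm

k = Gd⁴/(8D³N_a) = (77.7×10³)(3.3⁴)/(8·16.4³·17) = 15.361 N/mm
δ = F/k = 71.3 / 15.361 = 4.6418 mm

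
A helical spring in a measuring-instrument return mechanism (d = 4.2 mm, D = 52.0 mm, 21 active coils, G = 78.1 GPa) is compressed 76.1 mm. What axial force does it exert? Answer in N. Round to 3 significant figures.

78.3 N

k = Gd⁴/(8D³N_a) = (78.1×10³)(4.2⁴)/(8·52.0³·21) = 1.0288 N/mm
F = k·δ = 1.0288 × 76.1 = 78.291 N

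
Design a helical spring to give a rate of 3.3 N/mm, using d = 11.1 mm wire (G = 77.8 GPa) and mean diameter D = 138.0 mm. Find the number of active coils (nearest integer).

N_a = Gd⁴/(8D³k) = (77.8×10³ × 11.1⁴)/(8 × 138.0³ × 3.3)
    = 1.18106e+09 / 6.93811e+07 = 17.02 → 17 coils

17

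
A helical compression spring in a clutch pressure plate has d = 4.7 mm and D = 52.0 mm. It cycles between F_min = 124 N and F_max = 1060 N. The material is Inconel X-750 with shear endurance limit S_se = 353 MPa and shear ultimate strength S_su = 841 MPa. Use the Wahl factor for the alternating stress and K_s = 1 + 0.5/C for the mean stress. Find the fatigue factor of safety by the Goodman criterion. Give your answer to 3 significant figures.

0.351

C = D/d = 52.0/4.7 = 11.0638; K_W = (4C−1)/(4C−4)+0.615/C = 1.1301; K_s = 1+0.5/C = 1.0452
F_a = (F_max−F_min)/2 = 468 N; F_m = (F_max+F_min)/2 = 592 N
τ_a = K_W·8F_aD/(πd³) = 1.1301 × 596.89 = 674.55 MPa
τ_m = K_s·8F_mD/(πd³) = 1.0452 × 755.04 = 789.16 MPa
Goodman: 1/n_f = τ_a/S_se + τ_m/S_su = 674.55/353 + 789.16/841 = 1.91092 + 0.93836 = 2.8493
n_f = 1/2.8493 = 0.351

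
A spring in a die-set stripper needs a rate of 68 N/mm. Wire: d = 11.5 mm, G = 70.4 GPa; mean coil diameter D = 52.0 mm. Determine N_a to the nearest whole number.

N_a = Gd⁴/(8D³k) = (70.4×10³ × 11.5⁴)/(8 × 52.0³ × 68)
    = 1.2313e+09 / 7.64908e+07 = 16.1 → 16 coils

16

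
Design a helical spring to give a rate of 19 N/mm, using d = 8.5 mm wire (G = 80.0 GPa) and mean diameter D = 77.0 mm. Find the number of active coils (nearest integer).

6

N_a = Gd⁴/(8D³k) = (80.0×10³ × 8.5⁴)/(8 × 77.0³ × 19)
    = 4.17605e+08 / 6.9393e+07 = 6.018 → 6 coils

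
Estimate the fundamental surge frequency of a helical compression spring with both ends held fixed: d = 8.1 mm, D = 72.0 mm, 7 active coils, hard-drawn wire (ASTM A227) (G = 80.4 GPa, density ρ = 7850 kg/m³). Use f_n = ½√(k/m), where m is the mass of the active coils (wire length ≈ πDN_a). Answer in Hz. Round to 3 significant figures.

80.4 Hz

k = Gd⁴/(8D³N_a) = (80.4×10³)(8.1⁴)/(8·72.0³·7) = 16.558 N/mm = 16558 N/m
Wire length L = πDN_a = π·72.0·7 = 1583.4 mm
m = ρ·(πd²/4)·L = 7850 × 51.53×10⁻⁶ m² × 1.5834 m = 0.64049 kg
f_n = ½√(k/m) = 0.5·√(16558/0.64049) = 0.5·√(25852) = 80.393 Hz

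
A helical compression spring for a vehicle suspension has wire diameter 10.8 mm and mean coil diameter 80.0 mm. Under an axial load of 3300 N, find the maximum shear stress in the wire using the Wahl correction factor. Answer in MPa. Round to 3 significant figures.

Spring index C = D/d = 80.0/10.8 = 7.4074
K_W = (4C−1)/(4C−4) + 0.615/C = 28.630/25.630 + 0.0830 = 1.2001
τ₀ = 8FD/(πd³) = 8·3300·80.0/(π·10.8³) = 2.112e+06/3957.5 = 533.67 MPa
τ_max = K·τ₀ = 1.2001 × 533.67 = 640.45 MPa

640 MPa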